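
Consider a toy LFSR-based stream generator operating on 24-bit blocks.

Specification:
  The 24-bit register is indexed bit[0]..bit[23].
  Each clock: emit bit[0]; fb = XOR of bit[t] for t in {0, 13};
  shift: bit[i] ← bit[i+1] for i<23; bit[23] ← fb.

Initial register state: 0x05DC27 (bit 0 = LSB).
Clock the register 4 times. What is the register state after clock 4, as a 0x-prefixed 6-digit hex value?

0x905DC2

reg_0 = 0x05DC27
clock 1: out=1, reg = 0x82EE13
clock 2: out=1, reg = 0x417709
clock 3: out=1, reg = 0x20BB84
clock 4: out=0, reg = 0x905DC2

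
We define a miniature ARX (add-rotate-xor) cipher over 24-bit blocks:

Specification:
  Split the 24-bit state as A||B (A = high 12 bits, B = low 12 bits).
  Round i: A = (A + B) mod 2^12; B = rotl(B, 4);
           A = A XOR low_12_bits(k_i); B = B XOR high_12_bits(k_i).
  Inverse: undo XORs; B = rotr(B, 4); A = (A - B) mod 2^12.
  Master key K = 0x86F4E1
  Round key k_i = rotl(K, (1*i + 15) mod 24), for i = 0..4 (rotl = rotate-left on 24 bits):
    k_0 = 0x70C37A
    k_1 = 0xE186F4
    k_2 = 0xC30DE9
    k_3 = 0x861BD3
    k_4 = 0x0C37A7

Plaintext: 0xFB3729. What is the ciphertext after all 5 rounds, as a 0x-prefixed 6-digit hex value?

0xD1F1B5

s_0 = plaintext = 0xFB3729
s_1 = Round(s_0, k_0) = 0x5A659B
s_2 = Round(s_1, k_1) = 0xDB57AD
s_3 = Round(s_2, k_2) = 0x88B6E7
s_4 = Round(s_3, k_3) = 0x4A1617
s_5 = Round(s_4, k_4) = 0xD1F1B5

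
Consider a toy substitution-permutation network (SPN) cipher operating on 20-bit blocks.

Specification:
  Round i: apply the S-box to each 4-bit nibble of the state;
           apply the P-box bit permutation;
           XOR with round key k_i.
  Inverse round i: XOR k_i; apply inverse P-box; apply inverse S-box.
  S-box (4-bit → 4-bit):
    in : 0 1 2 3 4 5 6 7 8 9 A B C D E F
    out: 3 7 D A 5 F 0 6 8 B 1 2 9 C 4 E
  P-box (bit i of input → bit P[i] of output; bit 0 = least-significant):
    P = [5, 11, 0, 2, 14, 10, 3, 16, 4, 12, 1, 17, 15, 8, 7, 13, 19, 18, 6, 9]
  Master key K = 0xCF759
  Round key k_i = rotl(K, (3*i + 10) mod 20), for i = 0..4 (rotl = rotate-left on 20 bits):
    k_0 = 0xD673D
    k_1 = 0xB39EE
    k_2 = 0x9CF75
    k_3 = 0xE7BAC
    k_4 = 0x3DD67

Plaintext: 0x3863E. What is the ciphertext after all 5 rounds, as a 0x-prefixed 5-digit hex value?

0x3DDD4

s_0 = plaintext = 0x3863E
s_1 = Round(s_0, k_0) = 0x8413C
s_2 = Round(s_1, k_1) = 0xAAF58
s_3 = Round(s_2, k_2) = 0x21B7B
s_4 = Round(s_3, k_3) = 0x6E464
s_5 = Round(s_4, k_4) = 0x3DDD4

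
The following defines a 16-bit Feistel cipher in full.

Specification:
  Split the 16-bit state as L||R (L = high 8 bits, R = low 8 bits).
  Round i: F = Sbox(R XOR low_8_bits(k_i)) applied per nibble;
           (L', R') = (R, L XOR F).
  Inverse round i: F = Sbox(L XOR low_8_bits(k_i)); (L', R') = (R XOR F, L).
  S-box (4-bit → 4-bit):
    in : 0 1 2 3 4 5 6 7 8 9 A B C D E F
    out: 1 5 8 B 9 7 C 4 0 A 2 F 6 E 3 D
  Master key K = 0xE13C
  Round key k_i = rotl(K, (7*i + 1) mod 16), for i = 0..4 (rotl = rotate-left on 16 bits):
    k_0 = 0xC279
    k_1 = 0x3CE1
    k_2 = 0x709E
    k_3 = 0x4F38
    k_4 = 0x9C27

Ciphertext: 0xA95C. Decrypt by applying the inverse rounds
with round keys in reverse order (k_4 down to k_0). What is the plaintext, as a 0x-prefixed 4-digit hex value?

s_0 = ciphertext = 0xA95C
s_1 = InvRound(s_0, k_4) = 0x5FA9
s_2 = InvRound(s_1, k_3) = 0x6D5F
s_3 = InvRound(s_2, k_2) = 0x846D
s_4 = InvRound(s_3, k_1) = 0xAA84
s_5 = InvRound(s_4, k_0) = 0x6FAA

0x6FAA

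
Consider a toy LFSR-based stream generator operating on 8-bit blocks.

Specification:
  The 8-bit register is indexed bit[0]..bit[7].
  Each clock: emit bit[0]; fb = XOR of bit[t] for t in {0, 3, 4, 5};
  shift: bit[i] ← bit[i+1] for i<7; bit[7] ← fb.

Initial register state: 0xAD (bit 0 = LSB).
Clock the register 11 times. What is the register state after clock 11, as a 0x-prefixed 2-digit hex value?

reg_0 = 0xAD
clock 1: out=1, reg = 0xD6
clock 2: out=0, reg = 0xEB
clock 3: out=1, reg = 0xF5
clock 4: out=1, reg = 0xFA
clock 5: out=0, reg = 0xFD
clock 6: out=1, reg = 0x7E
clock 7: out=0, reg = 0xBF
clock 8: out=1, reg = 0x5F
clock 9: out=1, reg = 0xAF
clock 10: out=1, reg = 0xD7
clock 11: out=1, reg = 0x6B

0x6B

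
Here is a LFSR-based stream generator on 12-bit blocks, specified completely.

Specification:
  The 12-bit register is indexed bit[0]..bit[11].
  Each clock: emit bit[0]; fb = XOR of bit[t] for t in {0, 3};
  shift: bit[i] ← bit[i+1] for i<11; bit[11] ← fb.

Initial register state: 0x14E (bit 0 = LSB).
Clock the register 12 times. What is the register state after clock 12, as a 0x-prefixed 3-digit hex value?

reg_0 = 0x14E
clock 1: out=0, reg = 0x8A7
clock 2: out=1, reg = 0xC53
clock 3: out=1, reg = 0xE29
clock 4: out=1, reg = 0x714
clock 5: out=0, reg = 0x38A
clock 6: out=0, reg = 0x9C5
clock 7: out=1, reg = 0xCE2
clock 8: out=0, reg = 0x671
clock 9: out=1, reg = 0xB38
clock 10: out=0, reg = 0xD9C
clock 11: out=0, reg = 0xECE
clock 12: out=0, reg = 0xF67

0xF67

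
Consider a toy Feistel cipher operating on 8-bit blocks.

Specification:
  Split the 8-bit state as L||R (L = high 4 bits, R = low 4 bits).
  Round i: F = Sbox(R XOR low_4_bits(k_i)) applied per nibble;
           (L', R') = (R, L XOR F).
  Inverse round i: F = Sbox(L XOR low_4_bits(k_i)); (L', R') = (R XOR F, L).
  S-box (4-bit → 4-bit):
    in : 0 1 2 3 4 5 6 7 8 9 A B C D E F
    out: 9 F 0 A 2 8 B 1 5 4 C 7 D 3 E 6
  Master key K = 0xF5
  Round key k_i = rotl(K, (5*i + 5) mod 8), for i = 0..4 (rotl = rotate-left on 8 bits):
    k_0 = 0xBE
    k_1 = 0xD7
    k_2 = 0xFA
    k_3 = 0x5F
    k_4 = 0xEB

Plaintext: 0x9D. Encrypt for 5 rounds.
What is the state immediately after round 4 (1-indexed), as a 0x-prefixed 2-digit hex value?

0xBD

s_0 = plaintext = 0x9D
s_1 = Round(s_0, k_0) = 0xD3
s_2 = Round(s_1, k_1) = 0x3F
s_3 = Round(s_2, k_2) = 0xFB
s_4 = Round(s_3, k_3) = 0xBD
s_5 = Round(s_4, k_4) = 0xD0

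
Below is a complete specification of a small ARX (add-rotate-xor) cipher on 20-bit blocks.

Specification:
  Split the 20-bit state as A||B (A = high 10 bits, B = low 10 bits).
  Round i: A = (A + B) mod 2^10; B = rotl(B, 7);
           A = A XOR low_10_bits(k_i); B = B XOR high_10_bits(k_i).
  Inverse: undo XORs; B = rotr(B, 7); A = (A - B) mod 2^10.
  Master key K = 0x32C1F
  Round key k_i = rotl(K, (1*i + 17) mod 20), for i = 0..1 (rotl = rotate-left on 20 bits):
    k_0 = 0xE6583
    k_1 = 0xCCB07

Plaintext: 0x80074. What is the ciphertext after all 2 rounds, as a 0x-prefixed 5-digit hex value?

s_0 = plaintext = 0x80074
s_1 = Round(s_0, k_0) = 0xFDD97
s_2 = Round(s_1, k_1) = 0xA2480

0xA2480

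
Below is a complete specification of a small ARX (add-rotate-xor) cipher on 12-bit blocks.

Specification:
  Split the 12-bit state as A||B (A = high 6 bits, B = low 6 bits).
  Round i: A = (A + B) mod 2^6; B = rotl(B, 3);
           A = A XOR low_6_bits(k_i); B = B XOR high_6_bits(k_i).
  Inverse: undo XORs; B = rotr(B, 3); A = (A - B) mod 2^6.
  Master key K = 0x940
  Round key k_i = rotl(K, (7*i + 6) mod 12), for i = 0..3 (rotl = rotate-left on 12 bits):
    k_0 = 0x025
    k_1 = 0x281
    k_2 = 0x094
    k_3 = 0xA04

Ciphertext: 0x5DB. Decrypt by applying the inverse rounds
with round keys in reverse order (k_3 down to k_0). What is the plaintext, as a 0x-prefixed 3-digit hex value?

s_0 = ciphertext = 0x5DB
s_1 = InvRound(s_0, k_3) = 0xD5E
s_2 = InvRound(s_1, k_2) = 0xFA3
s_3 = InvRound(s_2, k_1) = 0xC8D
s_4 = InvRound(s_3, k_0) = 0xBA9

0xBA9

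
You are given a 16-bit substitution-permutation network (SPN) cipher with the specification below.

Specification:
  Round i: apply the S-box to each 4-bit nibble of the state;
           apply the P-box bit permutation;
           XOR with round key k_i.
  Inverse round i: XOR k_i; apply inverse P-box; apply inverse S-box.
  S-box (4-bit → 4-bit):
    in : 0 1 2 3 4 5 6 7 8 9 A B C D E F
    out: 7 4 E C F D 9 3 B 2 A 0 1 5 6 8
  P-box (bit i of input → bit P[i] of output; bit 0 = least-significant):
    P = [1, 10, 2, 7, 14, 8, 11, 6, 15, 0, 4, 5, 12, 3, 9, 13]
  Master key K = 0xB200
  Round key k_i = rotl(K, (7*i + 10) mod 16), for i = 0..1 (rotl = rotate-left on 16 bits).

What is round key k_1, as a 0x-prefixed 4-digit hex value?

K = 0xB200
k_0 = rotl(K, (7*0+10) mod 16) = rotl(K, 10) = 0x02C8
k_1 = rotl(K, (7*1+10) mod 16) = rotl(K, 1) = 0x6401

0x6401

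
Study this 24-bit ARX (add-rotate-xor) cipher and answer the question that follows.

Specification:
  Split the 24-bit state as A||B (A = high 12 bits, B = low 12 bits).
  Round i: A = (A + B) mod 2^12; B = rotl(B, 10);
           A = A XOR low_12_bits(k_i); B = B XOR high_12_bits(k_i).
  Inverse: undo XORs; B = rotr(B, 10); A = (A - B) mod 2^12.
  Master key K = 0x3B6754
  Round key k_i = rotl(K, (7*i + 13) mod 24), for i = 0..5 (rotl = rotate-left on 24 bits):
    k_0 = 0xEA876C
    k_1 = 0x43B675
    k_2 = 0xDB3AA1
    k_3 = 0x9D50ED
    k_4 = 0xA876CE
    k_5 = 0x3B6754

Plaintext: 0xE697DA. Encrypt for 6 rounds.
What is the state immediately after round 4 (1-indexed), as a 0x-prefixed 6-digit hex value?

s_0 = plaintext = 0xE697DA
s_1 = Round(s_0, k_0) = 0x12F75E
s_2 = Round(s_1, k_1) = 0xEF8DEC
s_3 = Round(s_2, k_2) = 0x645EC8
s_4 = Round(s_3, k_3) = 0x5E0A67
s_5 = Round(s_4, k_4) = 0x68941E
s_6 = Round(s_5, k_5) = 0xDF3AB1

0x5E0A67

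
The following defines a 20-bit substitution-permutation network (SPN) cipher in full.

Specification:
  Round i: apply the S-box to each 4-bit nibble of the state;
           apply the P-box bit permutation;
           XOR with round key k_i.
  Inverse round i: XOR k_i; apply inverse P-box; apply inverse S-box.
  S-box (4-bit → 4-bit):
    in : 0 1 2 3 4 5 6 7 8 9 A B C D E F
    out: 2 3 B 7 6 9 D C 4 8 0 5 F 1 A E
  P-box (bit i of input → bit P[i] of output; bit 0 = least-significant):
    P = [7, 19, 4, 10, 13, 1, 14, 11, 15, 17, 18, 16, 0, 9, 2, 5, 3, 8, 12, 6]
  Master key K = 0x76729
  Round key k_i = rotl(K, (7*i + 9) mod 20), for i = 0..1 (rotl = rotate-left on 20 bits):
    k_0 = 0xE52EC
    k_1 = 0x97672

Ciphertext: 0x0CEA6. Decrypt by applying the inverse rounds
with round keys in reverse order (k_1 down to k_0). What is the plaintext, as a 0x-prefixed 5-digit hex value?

s_0 = ciphertext = 0x0CEA6
s_1 = InvRound(s_0, k_1) = 0x78553
s_2 = InvRound(s_1, k_0) = 0x3C54C

0x3C54C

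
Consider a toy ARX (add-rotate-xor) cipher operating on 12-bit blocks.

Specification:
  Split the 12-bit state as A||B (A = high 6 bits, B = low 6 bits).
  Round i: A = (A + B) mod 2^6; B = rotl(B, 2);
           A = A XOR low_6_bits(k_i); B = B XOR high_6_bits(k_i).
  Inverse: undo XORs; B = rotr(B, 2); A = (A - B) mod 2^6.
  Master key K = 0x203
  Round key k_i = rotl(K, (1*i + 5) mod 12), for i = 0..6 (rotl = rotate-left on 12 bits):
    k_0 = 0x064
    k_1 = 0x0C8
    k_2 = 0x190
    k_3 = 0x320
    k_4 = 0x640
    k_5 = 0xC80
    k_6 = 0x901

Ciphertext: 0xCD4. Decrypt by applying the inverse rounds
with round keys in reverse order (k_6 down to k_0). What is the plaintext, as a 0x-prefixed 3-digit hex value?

0xB02

s_0 = ciphertext = 0xCD4
s_1 = InvRound(s_0, k_6) = 0x98C
s_2 = InvRound(s_1, k_5) = 0xDEF
s_3 = InvRound(s_2, k_4) = 0x2AD
s_4 = InvRound(s_3, k_3) = 0x498
s_5 = InvRound(s_4, k_2) = 0x6E7
s_6 = InvRound(s_5, k_1) = 0x289
s_7 = InvRound(s_6, k_0) = 0xB02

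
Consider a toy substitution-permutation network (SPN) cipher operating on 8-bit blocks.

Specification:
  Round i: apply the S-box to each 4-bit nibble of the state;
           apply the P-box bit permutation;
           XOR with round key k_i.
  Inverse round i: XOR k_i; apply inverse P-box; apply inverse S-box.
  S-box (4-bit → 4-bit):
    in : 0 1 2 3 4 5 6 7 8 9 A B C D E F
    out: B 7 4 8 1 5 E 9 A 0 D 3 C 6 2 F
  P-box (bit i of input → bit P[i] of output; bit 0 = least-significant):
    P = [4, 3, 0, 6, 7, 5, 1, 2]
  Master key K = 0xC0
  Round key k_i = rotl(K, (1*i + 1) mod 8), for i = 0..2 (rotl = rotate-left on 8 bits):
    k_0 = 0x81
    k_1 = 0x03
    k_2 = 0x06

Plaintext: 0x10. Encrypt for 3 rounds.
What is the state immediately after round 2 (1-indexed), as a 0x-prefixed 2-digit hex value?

0x9F

s_0 = plaintext = 0x10
s_1 = Round(s_0, k_0) = 0x7B
s_2 = Round(s_1, k_1) = 0x9F
s_3 = Round(s_2, k_2) = 0x5F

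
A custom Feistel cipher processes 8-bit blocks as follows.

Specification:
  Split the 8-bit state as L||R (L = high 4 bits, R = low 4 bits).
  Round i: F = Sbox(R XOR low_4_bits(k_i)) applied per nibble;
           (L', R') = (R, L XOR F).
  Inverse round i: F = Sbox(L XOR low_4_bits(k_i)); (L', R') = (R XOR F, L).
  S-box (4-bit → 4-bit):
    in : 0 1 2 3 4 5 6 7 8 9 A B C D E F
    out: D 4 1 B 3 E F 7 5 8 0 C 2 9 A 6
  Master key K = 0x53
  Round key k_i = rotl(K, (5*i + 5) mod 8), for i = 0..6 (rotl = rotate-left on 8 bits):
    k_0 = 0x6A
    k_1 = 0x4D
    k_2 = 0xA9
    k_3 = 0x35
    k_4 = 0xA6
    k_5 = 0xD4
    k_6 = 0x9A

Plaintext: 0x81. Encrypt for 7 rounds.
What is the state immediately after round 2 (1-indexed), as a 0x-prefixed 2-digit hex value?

s_0 = plaintext = 0x81
s_1 = Round(s_0, k_0) = 0x14
s_2 = Round(s_1, k_1) = 0x49
s_3 = Round(s_2, k_2) = 0x99
s_4 = Round(s_3, k_3) = 0x9B
s_5 = Round(s_4, k_4) = 0xB0
s_6 = Round(s_5, k_5) = 0x08
s_7 = Round(s_6, k_6) = 0x81

0x49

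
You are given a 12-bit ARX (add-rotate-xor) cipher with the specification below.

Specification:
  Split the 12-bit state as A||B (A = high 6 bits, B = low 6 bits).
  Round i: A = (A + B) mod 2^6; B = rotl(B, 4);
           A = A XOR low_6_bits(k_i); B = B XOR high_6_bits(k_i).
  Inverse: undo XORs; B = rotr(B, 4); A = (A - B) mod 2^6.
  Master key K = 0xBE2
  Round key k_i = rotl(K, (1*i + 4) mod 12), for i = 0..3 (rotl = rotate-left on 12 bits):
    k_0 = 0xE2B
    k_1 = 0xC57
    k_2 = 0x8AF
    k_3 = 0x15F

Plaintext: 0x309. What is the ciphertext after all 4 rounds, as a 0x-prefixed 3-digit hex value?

0x580

s_0 = plaintext = 0x309
s_1 = Round(s_0, k_0) = 0xFAA
s_2 = Round(s_1, k_1) = 0xFDB
s_3 = Round(s_2, k_2) = 0xD54
s_4 = Round(s_3, k_3) = 0x580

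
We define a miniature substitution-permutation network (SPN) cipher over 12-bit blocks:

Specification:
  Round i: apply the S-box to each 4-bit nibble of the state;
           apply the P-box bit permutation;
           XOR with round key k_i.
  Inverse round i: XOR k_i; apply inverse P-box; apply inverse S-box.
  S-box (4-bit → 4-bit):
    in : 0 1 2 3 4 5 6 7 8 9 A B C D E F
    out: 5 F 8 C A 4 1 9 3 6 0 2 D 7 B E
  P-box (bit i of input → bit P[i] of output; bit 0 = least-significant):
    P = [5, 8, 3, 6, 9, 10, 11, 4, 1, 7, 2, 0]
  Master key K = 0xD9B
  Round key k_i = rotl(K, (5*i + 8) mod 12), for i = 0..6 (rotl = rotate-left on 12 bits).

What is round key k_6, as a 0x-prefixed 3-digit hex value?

0x66F

K = 0xD9B
k_0 = rotl(K, (5*0+8) mod 12) = rotl(K, 8) = 0xBD9
k_1 = rotl(K, (5*1+8) mod 12) = rotl(K, 1) = 0xB37
k_2 = rotl(K, (5*2+8) mod 12) = rotl(K, 6) = 0x6F6
k_3 = rotl(K, (5*3+8) mod 12) = rotl(K, 11) = 0xECD
k_4 = rotl(K, (5*4+8) mod 12) = rotl(K, 4) = 0x9BD
k_5 = rotl(K, (5*5+8) mod 12) = rotl(K, 9) = 0x7B3
k_6 = rotl(K, (5*6+8) mod 12) = rotl(K, 2) = 0x66F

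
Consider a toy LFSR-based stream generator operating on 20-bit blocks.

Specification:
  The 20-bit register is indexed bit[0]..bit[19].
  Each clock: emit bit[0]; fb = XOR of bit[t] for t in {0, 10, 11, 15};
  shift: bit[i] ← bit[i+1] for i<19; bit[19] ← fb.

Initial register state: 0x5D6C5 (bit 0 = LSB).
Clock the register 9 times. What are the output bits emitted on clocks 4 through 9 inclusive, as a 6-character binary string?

000110

reg_0 = 0x5D6C5
clock 1: out=1, reg = 0xAEB62
clock 2: out=0, reg = 0x575B1
clock 3: out=1, reg = 0x2BAD8
clock 4: out=0, reg = 0x15D6C
clock 5: out=0, reg = 0x0AEB6
clock 6: out=0, reg = 0x8575B
clock 7: out=1, reg = 0x42BAD
clock 8: out=1, reg = 0x215D6
clock 9: out=0, reg = 0x90AEB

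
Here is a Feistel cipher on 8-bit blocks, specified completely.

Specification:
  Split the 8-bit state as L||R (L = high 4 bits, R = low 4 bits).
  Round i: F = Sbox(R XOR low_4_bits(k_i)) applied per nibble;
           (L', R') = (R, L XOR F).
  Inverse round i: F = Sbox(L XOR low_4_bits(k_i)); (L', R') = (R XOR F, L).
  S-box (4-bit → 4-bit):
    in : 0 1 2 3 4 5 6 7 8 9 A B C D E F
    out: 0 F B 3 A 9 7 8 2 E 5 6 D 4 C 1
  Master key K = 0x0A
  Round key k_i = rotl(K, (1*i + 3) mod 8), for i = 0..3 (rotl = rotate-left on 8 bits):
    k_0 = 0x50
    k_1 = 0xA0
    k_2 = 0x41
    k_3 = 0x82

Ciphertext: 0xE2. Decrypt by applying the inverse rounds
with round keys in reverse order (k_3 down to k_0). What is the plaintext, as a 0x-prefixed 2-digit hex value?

s_0 = ciphertext = 0xE2
s_1 = InvRound(s_0, k_3) = 0xFE
s_2 = InvRound(s_1, k_2) = 0x2F
s_3 = InvRound(s_2, k_1) = 0x42
s_4 = InvRound(s_3, k_0) = 0x84

0x84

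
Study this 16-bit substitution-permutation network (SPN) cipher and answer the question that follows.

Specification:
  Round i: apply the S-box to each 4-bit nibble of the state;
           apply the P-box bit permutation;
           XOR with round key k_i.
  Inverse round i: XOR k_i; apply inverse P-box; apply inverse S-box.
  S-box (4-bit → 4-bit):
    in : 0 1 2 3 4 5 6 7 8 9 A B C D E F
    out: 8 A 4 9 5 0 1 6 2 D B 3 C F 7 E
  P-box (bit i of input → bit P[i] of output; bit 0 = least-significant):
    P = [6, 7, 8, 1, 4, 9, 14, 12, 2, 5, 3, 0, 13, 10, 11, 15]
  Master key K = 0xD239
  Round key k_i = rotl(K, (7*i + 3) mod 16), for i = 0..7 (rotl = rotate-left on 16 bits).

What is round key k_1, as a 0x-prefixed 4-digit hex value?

K = 0xD239
k_0 = rotl(K, (7*0+3) mod 16) = rotl(K, 3) = 0x91CE
k_1 = rotl(K, (7*1+3) mod 16) = rotl(K, 10) = 0xE748

0xE748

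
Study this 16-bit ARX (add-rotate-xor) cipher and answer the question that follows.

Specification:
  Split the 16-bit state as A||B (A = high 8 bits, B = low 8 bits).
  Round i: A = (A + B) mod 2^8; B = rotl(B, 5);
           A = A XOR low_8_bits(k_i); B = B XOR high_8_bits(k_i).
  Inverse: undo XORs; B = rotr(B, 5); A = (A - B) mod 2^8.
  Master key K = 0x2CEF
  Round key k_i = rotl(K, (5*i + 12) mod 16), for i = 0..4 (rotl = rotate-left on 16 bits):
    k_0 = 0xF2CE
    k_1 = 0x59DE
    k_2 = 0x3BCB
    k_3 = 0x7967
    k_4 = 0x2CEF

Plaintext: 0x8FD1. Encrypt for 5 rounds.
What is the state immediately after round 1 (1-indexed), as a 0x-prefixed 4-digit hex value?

s_0 = plaintext = 0x8FD1
s_1 = Round(s_0, k_0) = 0xAEC8
s_2 = Round(s_1, k_1) = 0xA840
s_3 = Round(s_2, k_2) = 0x2333
s_4 = Round(s_3, k_3) = 0x311F
s_5 = Round(s_4, k_4) = 0xBFCF

0xAEC8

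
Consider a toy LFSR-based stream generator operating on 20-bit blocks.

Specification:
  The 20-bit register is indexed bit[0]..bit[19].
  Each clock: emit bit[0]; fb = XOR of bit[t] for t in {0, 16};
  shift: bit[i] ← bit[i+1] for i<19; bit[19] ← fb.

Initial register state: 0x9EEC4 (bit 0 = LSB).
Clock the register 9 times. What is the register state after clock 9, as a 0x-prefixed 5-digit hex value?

reg_0 = 0x9EEC4
clock 1: out=0, reg = 0xCF762
clock 2: out=0, reg = 0x67BB1
clock 3: out=1, reg = 0xB3DD8
clock 4: out=0, reg = 0xD9EEC
clock 5: out=0, reg = 0xECF76
clock 6: out=0, reg = 0x767BB
clock 7: out=1, reg = 0x3B3DD
clock 8: out=1, reg = 0x1D9EE
clock 9: out=0, reg = 0x8ECF7

0x8ECF7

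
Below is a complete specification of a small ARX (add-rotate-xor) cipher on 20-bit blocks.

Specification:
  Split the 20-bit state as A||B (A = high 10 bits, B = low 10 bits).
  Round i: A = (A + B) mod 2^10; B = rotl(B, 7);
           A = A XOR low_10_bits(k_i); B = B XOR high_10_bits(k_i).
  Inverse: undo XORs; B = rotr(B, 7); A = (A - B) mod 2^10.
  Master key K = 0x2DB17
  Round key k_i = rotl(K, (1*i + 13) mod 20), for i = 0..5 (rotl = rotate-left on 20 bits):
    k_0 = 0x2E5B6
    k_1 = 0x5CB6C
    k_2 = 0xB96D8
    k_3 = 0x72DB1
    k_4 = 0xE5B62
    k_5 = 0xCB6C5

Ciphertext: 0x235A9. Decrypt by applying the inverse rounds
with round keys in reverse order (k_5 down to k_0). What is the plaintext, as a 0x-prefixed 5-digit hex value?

s_0 = ciphertext = 0x235A9
s_1 = InvRound(s_0, k_5) = 0x88C25
s_2 = InvRound(s_1, k_4) = 0xE899F
s_3 = InvRound(s_2, k_3) = 0xDCEA0
s_4 = InvRound(s_3, k_2) = 0xE0E28
s_5 = InvRound(s_4, k_1) = 0x866D6
s_6 = InvRound(s_5, k_0) = 0x0CF7C

0x0CF7C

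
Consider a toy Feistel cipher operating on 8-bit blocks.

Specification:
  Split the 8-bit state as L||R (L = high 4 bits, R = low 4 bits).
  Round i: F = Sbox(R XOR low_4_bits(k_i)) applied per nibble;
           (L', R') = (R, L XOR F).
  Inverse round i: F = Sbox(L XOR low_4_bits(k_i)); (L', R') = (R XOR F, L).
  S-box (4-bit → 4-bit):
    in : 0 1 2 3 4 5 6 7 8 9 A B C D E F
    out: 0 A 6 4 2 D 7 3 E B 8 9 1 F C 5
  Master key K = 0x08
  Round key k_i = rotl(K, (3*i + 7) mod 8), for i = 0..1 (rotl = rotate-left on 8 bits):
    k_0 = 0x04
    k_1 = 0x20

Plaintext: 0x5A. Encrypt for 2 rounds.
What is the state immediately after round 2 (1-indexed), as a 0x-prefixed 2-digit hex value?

0x91

s_0 = plaintext = 0x5A
s_1 = Round(s_0, k_0) = 0xA9
s_2 = Round(s_1, k_1) = 0x91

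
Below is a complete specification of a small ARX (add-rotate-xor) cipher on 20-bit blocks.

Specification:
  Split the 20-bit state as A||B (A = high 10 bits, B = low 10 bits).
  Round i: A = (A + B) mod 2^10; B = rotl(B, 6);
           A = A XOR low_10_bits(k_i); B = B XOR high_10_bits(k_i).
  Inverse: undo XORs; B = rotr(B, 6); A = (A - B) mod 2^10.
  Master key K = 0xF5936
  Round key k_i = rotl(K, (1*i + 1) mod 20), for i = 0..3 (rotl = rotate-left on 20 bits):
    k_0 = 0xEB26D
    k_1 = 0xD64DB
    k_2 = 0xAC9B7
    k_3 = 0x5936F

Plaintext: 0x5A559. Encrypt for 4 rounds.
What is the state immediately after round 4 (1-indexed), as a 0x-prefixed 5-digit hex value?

s_0 = plaintext = 0x5A559
s_1 = Round(s_0, k_0) = 0x2BDF9
s_2 = Round(s_1, k_1) = 0x9CD06
s_3 = Round(s_2, k_2) = 0xB3B22
s_4 = Round(s_3, k_3) = 0xA7DD6

0xA7DD6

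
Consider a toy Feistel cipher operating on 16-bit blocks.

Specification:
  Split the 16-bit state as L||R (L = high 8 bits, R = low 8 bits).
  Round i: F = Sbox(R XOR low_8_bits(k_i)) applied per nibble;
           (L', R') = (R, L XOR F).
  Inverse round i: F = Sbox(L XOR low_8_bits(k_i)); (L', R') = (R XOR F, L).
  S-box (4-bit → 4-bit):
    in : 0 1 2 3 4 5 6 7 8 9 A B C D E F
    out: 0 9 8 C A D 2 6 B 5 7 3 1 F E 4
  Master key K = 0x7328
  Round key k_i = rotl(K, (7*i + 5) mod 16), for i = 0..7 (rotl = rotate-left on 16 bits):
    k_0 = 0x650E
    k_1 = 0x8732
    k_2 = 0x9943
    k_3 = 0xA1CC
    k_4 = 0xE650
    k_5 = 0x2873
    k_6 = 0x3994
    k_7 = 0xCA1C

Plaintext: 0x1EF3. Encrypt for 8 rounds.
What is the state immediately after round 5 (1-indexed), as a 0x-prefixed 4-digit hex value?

s_0 = plaintext = 0x1EF3
s_1 = Round(s_0, k_0) = 0xF351
s_2 = Round(s_1, k_1) = 0x51DF
s_3 = Round(s_2, k_2) = 0xDF00
s_4 = Round(s_3, k_3) = 0x00CE
s_5 = Round(s_4, k_4) = 0xCE5E
s_6 = Round(s_5, k_5) = 0x5E41
s_7 = Round(s_6, k_6) = 0x41A3
s_8 = Round(s_7, k_7) = 0xA375

0xCE5E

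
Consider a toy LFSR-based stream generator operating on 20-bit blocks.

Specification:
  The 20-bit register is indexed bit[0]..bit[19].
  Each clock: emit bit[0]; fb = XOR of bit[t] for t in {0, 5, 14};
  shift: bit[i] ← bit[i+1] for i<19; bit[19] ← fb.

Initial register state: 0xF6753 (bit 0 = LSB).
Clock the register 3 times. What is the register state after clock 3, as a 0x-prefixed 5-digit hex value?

reg_0 = 0xF6753
clock 1: out=1, reg = 0x7B3A9
clock 2: out=1, reg = 0x3D9D4
clock 3: out=0, reg = 0x9ECEA

0x9ECEA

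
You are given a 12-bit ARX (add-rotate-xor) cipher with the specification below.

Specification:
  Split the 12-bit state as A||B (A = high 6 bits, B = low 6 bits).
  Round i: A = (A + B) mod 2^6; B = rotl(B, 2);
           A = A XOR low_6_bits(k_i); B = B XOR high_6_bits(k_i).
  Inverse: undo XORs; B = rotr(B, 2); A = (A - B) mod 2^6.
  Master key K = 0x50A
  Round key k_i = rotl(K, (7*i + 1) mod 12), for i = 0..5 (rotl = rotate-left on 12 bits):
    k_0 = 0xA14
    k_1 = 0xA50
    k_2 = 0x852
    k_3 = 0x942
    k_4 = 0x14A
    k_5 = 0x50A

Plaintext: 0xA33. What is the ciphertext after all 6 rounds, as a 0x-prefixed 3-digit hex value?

s_0 = plaintext = 0xA33
s_1 = Round(s_0, k_0) = 0x3E7
s_2 = Round(s_1, k_1) = 0x9B7
s_3 = Round(s_2, k_2) = 0x3FE
s_4 = Round(s_3, k_3) = 0x3DE
s_5 = Round(s_4, k_4) = 0x9FC
s_6 = Round(s_5, k_5) = 0xA67

0xA67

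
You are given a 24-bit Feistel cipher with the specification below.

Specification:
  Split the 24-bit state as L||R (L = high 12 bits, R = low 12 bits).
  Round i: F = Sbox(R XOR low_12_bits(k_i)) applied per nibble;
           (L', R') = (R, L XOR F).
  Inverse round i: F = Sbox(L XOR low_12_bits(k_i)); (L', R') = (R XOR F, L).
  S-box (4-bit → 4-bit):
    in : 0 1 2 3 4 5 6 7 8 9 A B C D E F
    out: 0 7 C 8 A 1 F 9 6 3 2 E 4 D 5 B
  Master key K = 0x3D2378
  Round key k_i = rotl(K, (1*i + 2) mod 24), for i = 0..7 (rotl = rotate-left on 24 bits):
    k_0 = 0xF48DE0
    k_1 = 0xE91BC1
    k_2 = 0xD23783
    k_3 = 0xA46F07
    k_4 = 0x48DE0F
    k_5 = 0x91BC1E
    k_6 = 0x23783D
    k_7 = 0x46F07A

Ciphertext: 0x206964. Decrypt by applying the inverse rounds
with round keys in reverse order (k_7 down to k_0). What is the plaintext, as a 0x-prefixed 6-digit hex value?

0x373DB4

s_0 = ciphertext = 0x206964
s_1 = InvRound(s_0, k_7) = 0x5F0206
s_2 = InvRound(s_1, k_6) = 0xF4B5F0
s_3 = InvRound(s_2, k_5) = 0xDE1F4B
s_4 = InvRound(s_3, k_4) = 0x71EDE1
s_5 = InvRound(s_4, k_3) = 0xB9271E
s_6 = InvRound(s_5, k_2) = 0x369B92
s_7 = InvRound(s_6, k_1) = 0xDB4369
s_8 = InvRound(s_7, k_0) = 0x373DB4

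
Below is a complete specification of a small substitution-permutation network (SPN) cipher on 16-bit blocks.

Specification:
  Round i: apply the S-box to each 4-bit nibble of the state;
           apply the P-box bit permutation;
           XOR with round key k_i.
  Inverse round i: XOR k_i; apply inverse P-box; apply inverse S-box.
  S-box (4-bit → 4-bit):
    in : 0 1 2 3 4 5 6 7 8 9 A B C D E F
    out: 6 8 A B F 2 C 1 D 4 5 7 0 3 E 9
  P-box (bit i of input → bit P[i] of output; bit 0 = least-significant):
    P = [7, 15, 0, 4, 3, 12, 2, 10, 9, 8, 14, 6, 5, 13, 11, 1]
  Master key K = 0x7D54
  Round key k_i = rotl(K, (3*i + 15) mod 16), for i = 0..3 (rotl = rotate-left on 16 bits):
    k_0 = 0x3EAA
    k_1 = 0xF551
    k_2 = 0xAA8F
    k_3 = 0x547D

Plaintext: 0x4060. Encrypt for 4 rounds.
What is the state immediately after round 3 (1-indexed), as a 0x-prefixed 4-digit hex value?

0x1B43

s_0 = plaintext = 0x4060
s_1 = Round(s_0, k_0) = 0xD38D
s_2 = Round(s_1, k_1) = 0x52BD
s_3 = Round(s_2, k_2) = 0x1B43
s_4 = Round(s_3, k_3) = 0x83E3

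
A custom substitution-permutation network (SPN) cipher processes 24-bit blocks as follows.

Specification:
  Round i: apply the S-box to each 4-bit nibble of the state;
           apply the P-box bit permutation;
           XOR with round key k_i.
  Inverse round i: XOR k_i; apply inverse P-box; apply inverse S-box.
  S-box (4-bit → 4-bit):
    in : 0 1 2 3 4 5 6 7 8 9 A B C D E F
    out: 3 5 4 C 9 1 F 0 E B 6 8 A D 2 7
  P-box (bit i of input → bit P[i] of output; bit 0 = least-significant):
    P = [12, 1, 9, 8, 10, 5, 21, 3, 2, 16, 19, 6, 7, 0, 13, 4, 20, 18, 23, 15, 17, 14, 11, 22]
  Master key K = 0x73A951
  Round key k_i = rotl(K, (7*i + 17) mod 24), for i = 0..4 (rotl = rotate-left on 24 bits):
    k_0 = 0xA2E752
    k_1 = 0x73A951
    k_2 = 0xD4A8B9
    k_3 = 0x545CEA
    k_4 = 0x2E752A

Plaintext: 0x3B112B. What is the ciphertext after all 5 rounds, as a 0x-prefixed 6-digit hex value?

s_0 = plaintext = 0x3B112B
s_1 = Round(s_0, k_0) = 0xCA4ED6
s_2 = Round(s_1, k_1) = 0x96FECB
s_3 = Round(s_2, k_2) = 0x034910
s_4 = Round(s_3, k_3) = 0xF7883C
s_5 = Round(s_4, k_4) = 0x051C71

0x051C71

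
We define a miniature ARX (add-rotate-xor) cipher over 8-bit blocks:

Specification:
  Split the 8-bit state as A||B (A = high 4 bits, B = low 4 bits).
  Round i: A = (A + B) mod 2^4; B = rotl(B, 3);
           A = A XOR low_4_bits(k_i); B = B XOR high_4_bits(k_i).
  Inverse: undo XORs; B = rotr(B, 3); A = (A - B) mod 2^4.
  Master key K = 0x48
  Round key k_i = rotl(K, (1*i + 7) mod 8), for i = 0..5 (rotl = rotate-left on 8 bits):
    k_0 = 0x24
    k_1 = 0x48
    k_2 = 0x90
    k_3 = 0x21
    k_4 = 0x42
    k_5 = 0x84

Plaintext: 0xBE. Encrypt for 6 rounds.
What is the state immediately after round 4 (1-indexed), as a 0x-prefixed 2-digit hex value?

s_0 = plaintext = 0xBE
s_1 = Round(s_0, k_0) = 0xD5
s_2 = Round(s_1, k_1) = 0xAE
s_3 = Round(s_2, k_2) = 0x8E
s_4 = Round(s_3, k_3) = 0x75
s_5 = Round(s_4, k_4) = 0xEE
s_6 = Round(s_5, k_5) = 0x8F

0x75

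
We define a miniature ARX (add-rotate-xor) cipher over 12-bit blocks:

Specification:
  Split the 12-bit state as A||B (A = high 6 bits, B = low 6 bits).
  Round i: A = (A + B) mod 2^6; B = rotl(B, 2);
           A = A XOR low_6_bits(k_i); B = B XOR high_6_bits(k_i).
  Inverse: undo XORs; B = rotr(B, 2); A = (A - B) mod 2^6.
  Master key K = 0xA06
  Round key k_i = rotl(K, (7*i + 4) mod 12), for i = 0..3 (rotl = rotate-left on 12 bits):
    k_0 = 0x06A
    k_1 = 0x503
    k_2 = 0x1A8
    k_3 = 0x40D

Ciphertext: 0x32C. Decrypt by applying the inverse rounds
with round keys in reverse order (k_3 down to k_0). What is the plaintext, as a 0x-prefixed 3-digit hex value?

0xE08

s_0 = ciphertext = 0x32C
s_1 = InvRound(s_0, k_3) = 0xC8F
s_2 = InvRound(s_1, k_2) = 0x212
s_3 = InvRound(s_2, k_1) = 0xAA1
s_4 = InvRound(s_3, k_0) = 0xE08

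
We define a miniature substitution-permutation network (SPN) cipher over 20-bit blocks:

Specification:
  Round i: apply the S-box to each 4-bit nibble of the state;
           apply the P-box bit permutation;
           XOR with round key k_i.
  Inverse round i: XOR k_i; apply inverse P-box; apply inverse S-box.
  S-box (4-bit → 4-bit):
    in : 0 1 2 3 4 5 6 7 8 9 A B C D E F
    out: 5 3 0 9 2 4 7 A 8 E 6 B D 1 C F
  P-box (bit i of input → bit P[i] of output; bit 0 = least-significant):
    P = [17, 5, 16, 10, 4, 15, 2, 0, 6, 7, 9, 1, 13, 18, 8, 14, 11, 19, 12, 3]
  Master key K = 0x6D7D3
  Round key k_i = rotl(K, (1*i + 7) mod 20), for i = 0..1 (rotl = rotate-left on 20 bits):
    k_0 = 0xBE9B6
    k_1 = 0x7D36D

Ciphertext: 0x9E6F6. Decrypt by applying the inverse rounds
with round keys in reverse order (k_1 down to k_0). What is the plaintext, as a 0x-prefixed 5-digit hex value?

0xD2A93

s_0 = ciphertext = 0x9E6F6
s_1 = InvRound(s_0, k_1) = 0x96733
s_2 = InvRound(s_1, k_0) = 0xD2A93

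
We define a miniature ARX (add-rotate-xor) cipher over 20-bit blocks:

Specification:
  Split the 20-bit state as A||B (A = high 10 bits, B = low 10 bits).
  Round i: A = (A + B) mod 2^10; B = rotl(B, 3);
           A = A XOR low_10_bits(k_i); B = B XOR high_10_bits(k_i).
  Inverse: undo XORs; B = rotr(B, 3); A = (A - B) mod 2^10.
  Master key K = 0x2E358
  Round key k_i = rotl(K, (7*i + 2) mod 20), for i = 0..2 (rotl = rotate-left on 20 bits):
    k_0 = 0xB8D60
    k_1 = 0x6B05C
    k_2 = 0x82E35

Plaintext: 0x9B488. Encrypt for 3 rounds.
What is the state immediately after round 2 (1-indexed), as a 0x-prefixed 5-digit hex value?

s_0 = plaintext = 0x9B488
s_1 = Round(s_0, k_0) = 0xE56A2
s_2 = Round(s_1, k_1) = 0x9ACB9
s_3 = Round(s_2, k_2) = 0x447C2

0x9ACB9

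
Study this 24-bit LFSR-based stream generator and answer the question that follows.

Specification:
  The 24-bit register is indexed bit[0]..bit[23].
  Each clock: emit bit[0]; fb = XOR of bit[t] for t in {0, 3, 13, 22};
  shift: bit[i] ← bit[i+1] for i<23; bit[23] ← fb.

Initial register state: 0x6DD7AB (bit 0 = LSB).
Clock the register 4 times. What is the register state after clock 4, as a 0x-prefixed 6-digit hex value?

reg_0 = 0x6DD7AB
clock 1: out=1, reg = 0xB6EBD5
clock 2: out=1, reg = 0x5B75EA
clock 3: out=0, reg = 0xADBAF5
clock 4: out=1, reg = 0x56DD7A

0x56DD7A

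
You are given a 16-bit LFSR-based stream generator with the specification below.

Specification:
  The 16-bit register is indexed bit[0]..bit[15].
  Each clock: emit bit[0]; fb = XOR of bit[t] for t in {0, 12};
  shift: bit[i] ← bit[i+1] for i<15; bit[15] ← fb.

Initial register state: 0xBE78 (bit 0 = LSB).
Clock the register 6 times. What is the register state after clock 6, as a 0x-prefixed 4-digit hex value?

reg_0 = 0xBE78
clock 1: out=0, reg = 0xDF3C
clock 2: out=0, reg = 0xEF9E
clock 3: out=0, reg = 0x77CF
clock 4: out=1, reg = 0x3BE7
clock 5: out=1, reg = 0x1DF3
clock 6: out=1, reg = 0x0EF9

0x0EF9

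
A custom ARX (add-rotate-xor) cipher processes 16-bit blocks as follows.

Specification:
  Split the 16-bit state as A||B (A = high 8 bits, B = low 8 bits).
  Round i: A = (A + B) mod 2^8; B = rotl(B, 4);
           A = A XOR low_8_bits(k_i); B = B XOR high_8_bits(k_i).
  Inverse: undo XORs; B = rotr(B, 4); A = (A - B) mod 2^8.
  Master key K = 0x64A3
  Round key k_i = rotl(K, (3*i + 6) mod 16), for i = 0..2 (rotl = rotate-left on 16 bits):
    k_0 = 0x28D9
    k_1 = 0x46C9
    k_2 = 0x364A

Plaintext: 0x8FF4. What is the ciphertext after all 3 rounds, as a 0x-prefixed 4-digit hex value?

s_0 = plaintext = 0x8FF4
s_1 = Round(s_0, k_0) = 0x5A67
s_2 = Round(s_1, k_1) = 0x0830
s_3 = Round(s_2, k_2) = 0x7235

0x7235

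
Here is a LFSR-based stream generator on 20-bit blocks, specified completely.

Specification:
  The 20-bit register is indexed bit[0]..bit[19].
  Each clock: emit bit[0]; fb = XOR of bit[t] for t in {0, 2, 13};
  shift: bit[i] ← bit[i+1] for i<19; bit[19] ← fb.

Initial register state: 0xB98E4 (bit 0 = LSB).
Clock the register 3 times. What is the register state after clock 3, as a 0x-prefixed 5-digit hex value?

0x3731C

reg_0 = 0xB98E4
clock 1: out=0, reg = 0xDCC72
clock 2: out=0, reg = 0x6E639
clock 3: out=1, reg = 0x3731C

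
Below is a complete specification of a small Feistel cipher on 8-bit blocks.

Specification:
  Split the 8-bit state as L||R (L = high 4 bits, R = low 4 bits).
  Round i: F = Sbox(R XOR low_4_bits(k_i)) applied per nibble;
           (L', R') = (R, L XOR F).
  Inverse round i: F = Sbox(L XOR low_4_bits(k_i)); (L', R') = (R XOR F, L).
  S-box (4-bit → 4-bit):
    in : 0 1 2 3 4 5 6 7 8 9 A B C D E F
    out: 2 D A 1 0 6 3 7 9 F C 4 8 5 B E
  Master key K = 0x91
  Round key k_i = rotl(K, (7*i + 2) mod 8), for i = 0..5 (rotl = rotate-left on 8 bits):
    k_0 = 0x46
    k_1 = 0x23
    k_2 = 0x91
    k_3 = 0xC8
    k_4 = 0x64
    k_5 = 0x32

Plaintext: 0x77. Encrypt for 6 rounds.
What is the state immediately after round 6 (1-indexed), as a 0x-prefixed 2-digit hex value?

0xA4

s_0 = plaintext = 0x77
s_1 = Round(s_0, k_0) = 0x7A
s_2 = Round(s_1, k_1) = 0xA8
s_3 = Round(s_2, k_2) = 0x85
s_4 = Round(s_3, k_3) = 0x5D
s_5 = Round(s_4, k_4) = 0xDA
s_6 = Round(s_5, k_5) = 0xA4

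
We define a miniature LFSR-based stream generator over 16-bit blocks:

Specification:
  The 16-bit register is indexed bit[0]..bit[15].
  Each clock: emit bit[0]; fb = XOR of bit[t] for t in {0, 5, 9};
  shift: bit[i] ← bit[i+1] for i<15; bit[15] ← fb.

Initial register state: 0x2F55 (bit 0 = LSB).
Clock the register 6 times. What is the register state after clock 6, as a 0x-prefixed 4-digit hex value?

reg_0 = 0x2F55
clock 1: out=1, reg = 0x17AA
clock 2: out=0, reg = 0x0BD5
clock 3: out=1, reg = 0x05EA
clock 4: out=0, reg = 0x82F5
clock 5: out=1, reg = 0xC17A
clock 6: out=0, reg = 0xE0BD

0xE0BD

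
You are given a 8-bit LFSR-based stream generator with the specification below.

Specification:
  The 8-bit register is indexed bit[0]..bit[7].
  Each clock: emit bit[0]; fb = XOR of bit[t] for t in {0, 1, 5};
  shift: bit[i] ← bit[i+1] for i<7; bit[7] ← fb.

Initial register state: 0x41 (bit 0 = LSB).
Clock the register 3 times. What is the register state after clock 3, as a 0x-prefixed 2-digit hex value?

0x68

reg_0 = 0x41
clock 1: out=1, reg = 0xA0
clock 2: out=0, reg = 0xD0
clock 3: out=0, reg = 0x68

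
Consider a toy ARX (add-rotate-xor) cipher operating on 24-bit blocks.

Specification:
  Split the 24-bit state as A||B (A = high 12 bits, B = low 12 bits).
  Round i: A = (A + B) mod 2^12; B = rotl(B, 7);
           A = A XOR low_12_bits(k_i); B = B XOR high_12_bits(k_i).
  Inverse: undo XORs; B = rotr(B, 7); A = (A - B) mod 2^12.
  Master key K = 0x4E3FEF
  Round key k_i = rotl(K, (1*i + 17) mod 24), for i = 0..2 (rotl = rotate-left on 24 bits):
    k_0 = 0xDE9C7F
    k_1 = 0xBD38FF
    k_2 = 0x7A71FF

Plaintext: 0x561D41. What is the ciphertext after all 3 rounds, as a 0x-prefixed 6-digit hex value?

0xCA5A76

s_0 = plaintext = 0x561D41
s_1 = Round(s_0, k_0) = 0xEDDD03
s_2 = Round(s_1, k_1) = 0x31FA3B
s_3 = Round(s_2, k_2) = 0xCA5A76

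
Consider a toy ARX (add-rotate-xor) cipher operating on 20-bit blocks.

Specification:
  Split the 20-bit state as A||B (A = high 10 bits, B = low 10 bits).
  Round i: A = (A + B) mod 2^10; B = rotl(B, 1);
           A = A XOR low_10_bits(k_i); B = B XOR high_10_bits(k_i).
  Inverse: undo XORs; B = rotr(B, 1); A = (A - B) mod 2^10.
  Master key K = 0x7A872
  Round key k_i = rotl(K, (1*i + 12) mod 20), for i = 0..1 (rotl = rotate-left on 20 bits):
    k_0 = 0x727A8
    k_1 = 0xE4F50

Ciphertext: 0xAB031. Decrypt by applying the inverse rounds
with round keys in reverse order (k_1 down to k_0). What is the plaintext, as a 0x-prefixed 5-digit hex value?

0xDDC0C

s_0 = ciphertext = 0xAB031
s_1 = InvRound(s_0, k_1) = 0x0ADD1
s_2 = InvRound(s_1, k_0) = 0xDDC0C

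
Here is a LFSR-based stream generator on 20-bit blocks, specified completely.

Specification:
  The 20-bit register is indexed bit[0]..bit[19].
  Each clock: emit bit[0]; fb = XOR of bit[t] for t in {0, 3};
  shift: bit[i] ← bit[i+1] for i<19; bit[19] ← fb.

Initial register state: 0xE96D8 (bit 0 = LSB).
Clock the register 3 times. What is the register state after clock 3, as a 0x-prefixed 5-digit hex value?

0x7D2DB

reg_0 = 0xE96D8
clock 1: out=0, reg = 0xF4B6C
clock 2: out=0, reg = 0xFA5B6
clock 3: out=0, reg = 0x7D2DB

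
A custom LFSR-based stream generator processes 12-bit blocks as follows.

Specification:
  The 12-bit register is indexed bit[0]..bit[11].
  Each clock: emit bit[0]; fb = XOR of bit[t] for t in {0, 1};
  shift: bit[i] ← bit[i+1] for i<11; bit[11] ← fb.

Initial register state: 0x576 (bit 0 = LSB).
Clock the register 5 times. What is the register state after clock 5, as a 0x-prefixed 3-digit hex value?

reg_0 = 0x576
clock 1: out=0, reg = 0xABB
clock 2: out=1, reg = 0x55D
clock 3: out=1, reg = 0xAAE
clock 4: out=0, reg = 0xD57
clock 5: out=1, reg = 0x6AB

0x6AB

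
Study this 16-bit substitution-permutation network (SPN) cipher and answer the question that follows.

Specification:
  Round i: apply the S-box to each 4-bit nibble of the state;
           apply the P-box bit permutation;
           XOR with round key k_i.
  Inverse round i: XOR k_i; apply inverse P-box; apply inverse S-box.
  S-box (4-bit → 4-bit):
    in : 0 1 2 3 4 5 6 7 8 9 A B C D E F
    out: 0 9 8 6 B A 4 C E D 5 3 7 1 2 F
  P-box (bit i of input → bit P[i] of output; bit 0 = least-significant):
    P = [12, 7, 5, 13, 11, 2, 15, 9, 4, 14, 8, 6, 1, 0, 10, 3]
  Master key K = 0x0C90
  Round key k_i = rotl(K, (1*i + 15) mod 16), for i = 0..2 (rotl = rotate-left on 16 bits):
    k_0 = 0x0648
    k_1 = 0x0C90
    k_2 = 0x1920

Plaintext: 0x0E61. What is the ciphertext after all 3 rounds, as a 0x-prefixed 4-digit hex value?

s_0 = plaintext = 0x0E61
s_1 = Round(s_0, k_0) = 0xF648
s_2 = Round(s_1, k_1) = 0x233F
s_3 = Round(s_2, k_2) = 0xE88C

0xE88C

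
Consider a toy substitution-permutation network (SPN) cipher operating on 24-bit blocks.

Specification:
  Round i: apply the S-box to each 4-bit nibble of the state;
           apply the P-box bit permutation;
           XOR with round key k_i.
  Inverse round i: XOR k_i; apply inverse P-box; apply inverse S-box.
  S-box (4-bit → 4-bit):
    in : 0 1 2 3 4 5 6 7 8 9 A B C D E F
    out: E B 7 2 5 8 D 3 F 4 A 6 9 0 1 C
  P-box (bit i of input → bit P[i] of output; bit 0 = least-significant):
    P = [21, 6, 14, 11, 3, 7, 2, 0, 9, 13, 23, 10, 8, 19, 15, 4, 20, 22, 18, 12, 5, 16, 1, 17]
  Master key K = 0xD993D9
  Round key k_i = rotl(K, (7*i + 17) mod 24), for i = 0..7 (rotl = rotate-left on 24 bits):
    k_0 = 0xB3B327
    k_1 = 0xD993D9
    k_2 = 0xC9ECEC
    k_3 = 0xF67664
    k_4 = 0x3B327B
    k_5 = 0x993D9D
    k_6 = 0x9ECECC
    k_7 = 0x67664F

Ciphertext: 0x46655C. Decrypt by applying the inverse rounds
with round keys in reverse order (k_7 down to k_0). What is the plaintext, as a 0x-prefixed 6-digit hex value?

s_0 = ciphertext = 0x46655C
s_1 = InvRound(s_0, k_7) = 0xBDCE5E
s_2 = InvRound(s_1, k_6) = 0x0D5D3E
s_3 = InvRound(s_2, k_5) = 0x44DBA9
s_4 = InvRound(s_3, k_4) = 0x028338
s_5 = InvRound(s_4, k_3) = 0xD86042
s_6 = InvRound(s_5, k_2) = 0x2E9525
s_7 = InvRound(s_6, k_1) = 0x125627
s_8 = InvRound(s_7, k_0) = 0x3D40D4

0x3D40D4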